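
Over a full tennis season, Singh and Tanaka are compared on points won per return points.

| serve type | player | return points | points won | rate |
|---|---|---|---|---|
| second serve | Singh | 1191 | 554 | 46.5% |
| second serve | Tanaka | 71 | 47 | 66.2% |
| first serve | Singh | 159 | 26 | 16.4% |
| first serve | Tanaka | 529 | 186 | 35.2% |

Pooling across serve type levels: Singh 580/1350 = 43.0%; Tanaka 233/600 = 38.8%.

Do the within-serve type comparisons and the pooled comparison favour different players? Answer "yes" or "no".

yes

Within each serve type level (second serve 46.5% vs 66.2%; first serve 16.4% vs 35.2%), Tanaka has the higher rate every time. Pooled: 43.0% vs 38.8% — Singh has the higher rate overall. The two comparisons disagree.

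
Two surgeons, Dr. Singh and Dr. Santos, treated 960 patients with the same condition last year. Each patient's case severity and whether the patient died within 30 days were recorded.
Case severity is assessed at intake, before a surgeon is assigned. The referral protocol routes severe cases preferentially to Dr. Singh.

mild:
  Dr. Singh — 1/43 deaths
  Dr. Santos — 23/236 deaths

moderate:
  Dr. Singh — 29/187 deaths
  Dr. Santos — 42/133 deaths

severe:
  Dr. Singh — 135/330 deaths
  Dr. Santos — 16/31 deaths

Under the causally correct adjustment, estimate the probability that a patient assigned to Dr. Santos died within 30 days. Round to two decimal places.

Within every case severity level Dr. Singh has the lower rate, yet pooled Dr. Santos does — Simpson's reversal.
Since case severity is a pre-existing factor (not a product of the surgeon) and it affects the outcome on its own, it is a confounder. The stratified rates, not the pooled rate, identify the causal effect.
Standardising Dr. Santos to the population case severity mix: 0.291·23/236 + 0.333·42/133 + 0.376·16/31 = 0.328.

0.33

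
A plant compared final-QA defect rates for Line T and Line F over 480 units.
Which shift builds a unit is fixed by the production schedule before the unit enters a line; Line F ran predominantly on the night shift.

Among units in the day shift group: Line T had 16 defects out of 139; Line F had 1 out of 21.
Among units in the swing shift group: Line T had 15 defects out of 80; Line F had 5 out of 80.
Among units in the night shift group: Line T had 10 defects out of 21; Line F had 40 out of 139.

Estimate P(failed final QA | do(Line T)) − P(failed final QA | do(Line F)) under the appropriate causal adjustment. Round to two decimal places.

The imbalance in shift arose from how units were allocated, not from anything the line did; and shift independently affects the outcome. The pooled gap is confounded — condition on shift.
Adjusting over the population distribution of shift: 0.333·(0.115−0.048) + 0.333·(0.188−0.062) + 0.333·(0.476−0.288) = +0.127.

+0.13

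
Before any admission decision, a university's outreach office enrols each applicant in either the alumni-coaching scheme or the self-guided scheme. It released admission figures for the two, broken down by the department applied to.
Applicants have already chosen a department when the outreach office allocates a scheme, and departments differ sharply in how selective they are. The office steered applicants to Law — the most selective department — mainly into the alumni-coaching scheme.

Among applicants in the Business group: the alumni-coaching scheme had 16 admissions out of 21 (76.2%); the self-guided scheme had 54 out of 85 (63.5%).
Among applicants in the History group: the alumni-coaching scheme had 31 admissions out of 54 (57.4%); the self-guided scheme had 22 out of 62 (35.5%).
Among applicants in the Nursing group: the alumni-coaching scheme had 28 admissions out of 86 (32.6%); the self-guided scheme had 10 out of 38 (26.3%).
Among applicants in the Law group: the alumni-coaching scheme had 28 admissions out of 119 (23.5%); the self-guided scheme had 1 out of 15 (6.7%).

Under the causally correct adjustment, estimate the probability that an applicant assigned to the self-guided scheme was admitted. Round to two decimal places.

Here department is a common cause — it drives both which outreach scheme a case falls under and the outcome. The crude comparison mixes populations; the stratum-specific rates are the causally relevant ones.
Standardising the self-guided scheme to the population department mix: 0.221·54/85 + 0.242·22/62 + 0.258·10/38 + 0.279·1/15 = 0.313.

0.31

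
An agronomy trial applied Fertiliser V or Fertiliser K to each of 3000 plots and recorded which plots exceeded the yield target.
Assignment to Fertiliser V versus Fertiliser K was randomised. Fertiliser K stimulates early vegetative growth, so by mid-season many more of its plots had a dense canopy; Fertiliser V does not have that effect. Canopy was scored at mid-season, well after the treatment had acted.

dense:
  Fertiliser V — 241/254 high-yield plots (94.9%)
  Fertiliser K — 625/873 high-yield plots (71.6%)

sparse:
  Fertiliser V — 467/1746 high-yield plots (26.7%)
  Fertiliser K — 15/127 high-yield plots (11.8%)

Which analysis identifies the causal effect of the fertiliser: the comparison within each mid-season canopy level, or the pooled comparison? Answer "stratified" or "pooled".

pooled

The mid-season canopy-specific comparison favours Fertiliser V throughout, but the pooled figures favour Fertiliser K. The question is whether to condition on mid-season canopy.
The distribution of mid-season canopy is itself part of what the fertiliser does — it is an intermediate outcome. Holding it fixed would remove that part of the effect; the total effect is the pooled difference.
Pooled: Fertiliser V 35.4% vs Fertiliser K 64.0%; Fertiliser K is higher overall.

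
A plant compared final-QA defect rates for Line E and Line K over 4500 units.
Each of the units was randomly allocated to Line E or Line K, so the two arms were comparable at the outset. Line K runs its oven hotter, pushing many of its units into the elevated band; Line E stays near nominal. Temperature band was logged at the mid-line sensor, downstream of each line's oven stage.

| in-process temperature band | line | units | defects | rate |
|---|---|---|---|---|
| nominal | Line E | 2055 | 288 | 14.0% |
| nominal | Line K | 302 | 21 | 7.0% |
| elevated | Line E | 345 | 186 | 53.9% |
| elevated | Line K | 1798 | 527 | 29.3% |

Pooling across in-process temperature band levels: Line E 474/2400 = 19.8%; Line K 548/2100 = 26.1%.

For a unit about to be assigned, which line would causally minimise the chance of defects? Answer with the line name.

Line E

The distribution of in-process temperature band is itself part of what the line does — it is an intermediate outcome. Holding it fixed would remove that part of the effect; the total effect is the pooled difference.
Pooled: Line E 19.8% vs Line K 26.1%; Line E is lower overall.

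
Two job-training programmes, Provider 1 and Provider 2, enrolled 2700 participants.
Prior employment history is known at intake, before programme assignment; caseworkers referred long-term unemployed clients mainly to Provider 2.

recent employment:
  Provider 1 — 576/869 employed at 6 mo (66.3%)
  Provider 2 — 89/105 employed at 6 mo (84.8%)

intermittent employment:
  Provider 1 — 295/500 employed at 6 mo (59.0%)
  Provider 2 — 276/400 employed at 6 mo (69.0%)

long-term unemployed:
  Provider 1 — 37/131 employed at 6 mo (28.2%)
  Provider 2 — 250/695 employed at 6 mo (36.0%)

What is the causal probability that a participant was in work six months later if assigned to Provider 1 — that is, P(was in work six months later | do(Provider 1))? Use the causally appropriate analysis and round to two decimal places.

0.52

The imbalance in prior employment history arose from how participants were allocated, not from anything the programme did; and prior employment history independently affects the outcome. The pooled gap is confounded — condition on prior employment history.
Standardising Provider 1 to the population prior employment history mix: 0.361·576/869 + 0.333·295/500 + 0.306·37/131 = 0.522.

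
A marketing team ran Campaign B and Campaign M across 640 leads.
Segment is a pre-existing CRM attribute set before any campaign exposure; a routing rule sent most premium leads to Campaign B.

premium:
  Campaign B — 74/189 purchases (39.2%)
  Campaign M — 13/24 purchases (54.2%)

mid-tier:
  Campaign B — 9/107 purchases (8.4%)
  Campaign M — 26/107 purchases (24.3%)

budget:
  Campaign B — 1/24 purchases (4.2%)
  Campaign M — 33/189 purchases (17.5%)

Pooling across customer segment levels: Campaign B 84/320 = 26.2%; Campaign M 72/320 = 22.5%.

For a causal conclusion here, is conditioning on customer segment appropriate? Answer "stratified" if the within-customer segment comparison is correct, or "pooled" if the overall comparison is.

stratified

Campaign M is higher inside every customer segment stratum but Campaign B is higher in aggregate. Whether to stratify depends on how customer segment relates to the campaign.
Nothing the campaign does changes customer segment; the imbalance is an allocation artefact. With customer segment also predicting the outcome, the pooled figure is confounded, and the within-stratum comparison is the causal one.
Within each level — premium: 39.2% vs 54.2%; mid-tier: 8.4% vs 24.3%; budget: 4.2% vs 17.5% — Campaign M is higher every time.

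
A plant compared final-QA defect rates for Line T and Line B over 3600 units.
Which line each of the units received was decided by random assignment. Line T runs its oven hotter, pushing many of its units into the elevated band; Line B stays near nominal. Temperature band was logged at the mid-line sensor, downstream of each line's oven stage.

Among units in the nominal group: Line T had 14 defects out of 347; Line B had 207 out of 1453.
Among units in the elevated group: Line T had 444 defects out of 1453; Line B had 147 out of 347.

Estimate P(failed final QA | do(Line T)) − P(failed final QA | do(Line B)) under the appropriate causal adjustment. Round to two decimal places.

+0.06

The stratified and pooled comparisons disagree (Line T wins within each in-process temperature band; Line B wins overall), so the answer turns on the causal role of in-process temperature band.
In-process temperature band here is a post-treatment variable shaped by the line; conditioning on it would introduce bias rather than remove it. The overall comparison is the causal one.
The causal difference is the pooled difference: 0.254 − 0.197 = +0.058.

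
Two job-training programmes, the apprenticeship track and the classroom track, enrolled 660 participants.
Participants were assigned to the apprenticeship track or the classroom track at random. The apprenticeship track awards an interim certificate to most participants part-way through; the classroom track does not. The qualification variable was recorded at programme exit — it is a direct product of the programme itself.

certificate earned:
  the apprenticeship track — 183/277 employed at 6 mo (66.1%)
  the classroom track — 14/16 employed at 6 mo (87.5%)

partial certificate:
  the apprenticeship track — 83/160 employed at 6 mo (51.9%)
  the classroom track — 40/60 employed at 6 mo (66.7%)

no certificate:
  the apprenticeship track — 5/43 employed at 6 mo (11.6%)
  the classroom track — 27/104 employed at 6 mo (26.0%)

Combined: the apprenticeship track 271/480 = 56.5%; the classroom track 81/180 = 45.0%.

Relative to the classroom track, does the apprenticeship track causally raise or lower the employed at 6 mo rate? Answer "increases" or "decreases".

Stratifying would compare programmes among participants the programmes themselves sorted into qualification attained during the programme groups — a form of selection on an intermediate. The unconditioned pooled rates give the total causal effect.
Pooled: the apprenticeship track 56.5% vs the classroom track 45.0%; the apprenticeship track is higher overall.

increases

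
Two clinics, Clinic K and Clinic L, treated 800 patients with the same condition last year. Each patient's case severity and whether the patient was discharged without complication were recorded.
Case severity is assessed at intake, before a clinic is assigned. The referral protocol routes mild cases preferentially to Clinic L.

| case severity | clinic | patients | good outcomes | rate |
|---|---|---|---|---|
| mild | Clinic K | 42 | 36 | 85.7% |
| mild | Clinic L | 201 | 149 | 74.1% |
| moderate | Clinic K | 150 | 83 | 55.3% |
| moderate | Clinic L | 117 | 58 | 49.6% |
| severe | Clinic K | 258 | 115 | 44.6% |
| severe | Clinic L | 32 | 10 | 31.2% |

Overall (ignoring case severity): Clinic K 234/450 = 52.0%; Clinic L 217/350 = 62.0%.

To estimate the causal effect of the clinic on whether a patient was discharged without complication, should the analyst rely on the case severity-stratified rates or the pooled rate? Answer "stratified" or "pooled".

stratified

Clinic K is higher inside every case severity stratum but Clinic L is higher in aggregate. Whether to stratify depends on how case severity relates to the clinic.
Case severity is set before the clinic has any effect — it is not caused by the clinic — and it independently drives the outcome. That makes it a confounder, so the causal comparison is within case severity levels.
Within each level — mild: 85.7% vs 74.1%; moderate: 55.3% vs 49.6%; severe: 44.6% vs 31.2% — Clinic K is higher every time.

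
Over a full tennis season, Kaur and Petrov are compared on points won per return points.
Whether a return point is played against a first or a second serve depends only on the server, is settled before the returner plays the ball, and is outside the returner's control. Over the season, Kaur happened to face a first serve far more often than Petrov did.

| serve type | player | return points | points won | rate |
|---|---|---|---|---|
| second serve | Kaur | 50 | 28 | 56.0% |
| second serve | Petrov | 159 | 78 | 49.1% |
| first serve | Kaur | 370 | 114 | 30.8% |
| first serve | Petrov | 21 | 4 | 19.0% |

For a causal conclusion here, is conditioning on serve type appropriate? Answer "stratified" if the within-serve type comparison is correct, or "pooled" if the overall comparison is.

stratified

The stratified and pooled comparisons disagree (Kaur wins within each serve type; Petrov wins overall), so the answer turns on the causal role of serve type.
Here serve type is a common cause — it drives both which player a case falls under and the outcome. The crude comparison mixes populations; the stratum-specific rates are the causally relevant ones.
Within each level — second serve: 56.0% vs 49.1%; first serve: 30.8% vs 19.0% — Kaur is higher every time.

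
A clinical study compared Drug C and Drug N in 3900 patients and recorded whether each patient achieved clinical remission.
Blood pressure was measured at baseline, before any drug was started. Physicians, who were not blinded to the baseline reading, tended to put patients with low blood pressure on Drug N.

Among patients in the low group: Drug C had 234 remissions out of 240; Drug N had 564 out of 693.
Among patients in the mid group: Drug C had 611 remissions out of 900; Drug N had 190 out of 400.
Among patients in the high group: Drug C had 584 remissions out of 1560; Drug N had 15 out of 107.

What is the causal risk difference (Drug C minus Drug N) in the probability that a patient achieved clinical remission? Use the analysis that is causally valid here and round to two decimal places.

+0.21

The blood pressure-specific comparison favours Drug C throughout, but the pooled figures favour Drug N. The question is whether to condition on blood pressure.
Since blood pressure is a pre-existing factor (not a product of the drug) and it affects the outcome on its own, it is a confounder. The stratified rates, not the pooled rate, identify the causal effect.
Adjusting over the population distribution of blood pressure: 0.239·(0.975−0.814) + 0.333·(0.679−0.475) + 0.427·(0.374−0.140) = +0.207.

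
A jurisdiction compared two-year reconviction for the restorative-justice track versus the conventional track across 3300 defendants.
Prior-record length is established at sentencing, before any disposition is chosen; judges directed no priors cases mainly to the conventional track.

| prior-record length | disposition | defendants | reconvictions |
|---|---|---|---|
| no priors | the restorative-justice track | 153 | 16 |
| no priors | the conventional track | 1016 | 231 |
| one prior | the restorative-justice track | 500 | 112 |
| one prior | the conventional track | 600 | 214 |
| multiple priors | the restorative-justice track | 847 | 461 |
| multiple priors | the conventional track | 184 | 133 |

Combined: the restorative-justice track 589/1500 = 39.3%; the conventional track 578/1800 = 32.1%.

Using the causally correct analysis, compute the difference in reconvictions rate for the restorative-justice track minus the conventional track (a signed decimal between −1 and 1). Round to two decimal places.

Within every prior-record length level the restorative-justice track has the lower rate, yet pooled the conventional track does — Simpson's reversal.
Prior-record length differs across dispositions for reasons unrelated to any effect of the disposition itself, and it separately predicts the outcome — a classic confounder. We must compare within prior-record length levels.
Adjusting over the population distribution of prior-record length: 0.354·(0.105−0.227) + 0.333·(0.224−0.357) + 0.312·(0.544−0.723) = -0.144.

-0.14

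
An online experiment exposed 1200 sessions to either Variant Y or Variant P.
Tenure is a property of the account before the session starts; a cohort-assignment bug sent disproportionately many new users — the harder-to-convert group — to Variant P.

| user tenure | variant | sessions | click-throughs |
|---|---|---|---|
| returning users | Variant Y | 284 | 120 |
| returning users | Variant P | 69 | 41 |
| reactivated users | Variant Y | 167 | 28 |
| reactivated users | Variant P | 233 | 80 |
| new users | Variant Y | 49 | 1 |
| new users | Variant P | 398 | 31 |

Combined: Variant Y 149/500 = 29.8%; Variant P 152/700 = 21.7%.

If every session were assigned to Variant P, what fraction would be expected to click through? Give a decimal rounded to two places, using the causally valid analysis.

Here user tenure is a common cause — it drives both which variant a case falls under and the outcome. The crude comparison mixes populations; the stratum-specific rates are the causally relevant ones.
Standardising Variant P to the population user tenure mix: 0.294·41/69 + 0.333·80/233 + 0.372·31/398 = 0.318.

0.32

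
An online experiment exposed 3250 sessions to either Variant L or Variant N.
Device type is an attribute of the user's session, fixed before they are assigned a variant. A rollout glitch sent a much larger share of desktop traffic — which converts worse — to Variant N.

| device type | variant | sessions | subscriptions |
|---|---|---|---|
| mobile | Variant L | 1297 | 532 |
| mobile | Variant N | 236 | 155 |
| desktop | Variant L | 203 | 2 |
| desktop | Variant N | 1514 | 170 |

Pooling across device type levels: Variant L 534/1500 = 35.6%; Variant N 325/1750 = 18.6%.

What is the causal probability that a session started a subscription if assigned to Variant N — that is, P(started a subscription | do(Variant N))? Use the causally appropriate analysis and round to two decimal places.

Since device type is a pre-existing factor (not a product of the variant) and it affects the outcome on its own, it is a confounder. The stratified rates, not the pooled rate, identify the causal effect.
Standardising Variant N to the population device type mix: 0.472·155/236 + 0.528·170/1514 = 0.369.

0.37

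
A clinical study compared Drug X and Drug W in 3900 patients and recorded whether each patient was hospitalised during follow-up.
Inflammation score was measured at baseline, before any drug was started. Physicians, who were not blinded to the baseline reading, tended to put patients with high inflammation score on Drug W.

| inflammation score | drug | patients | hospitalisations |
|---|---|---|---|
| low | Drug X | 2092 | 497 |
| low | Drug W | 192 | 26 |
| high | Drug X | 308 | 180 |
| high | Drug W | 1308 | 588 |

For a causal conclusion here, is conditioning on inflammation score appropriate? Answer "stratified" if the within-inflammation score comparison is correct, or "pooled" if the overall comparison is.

stratified

Inflammation score is set before the drug has any effect — it is not caused by the drug — and it independently drives the outcome. That makes it a confounder, so the causal comparison is within inflammation score levels.
Within each level — low: 23.8% vs 13.5%; high: 58.4% vs 45.0% — Drug W is lower every time.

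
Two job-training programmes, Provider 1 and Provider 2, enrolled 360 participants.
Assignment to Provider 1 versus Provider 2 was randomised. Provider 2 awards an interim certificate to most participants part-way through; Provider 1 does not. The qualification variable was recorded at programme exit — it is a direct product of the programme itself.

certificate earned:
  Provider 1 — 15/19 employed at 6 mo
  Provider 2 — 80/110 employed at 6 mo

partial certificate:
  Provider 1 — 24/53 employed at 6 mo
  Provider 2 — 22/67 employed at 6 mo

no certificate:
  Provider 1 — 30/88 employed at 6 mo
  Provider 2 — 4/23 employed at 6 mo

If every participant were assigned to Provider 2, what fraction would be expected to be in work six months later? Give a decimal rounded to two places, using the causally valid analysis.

Because the programme influences qualification attained during the programme, qualification attained during the programme is a post-treatment mediator, not a confounder. Stratifying on it would bias the estimate; the causal effect is the crude pooled difference.
So P(outcome | do(Provider 2)) is just the pooled rate for Provider 2: 106/200 = 0.530.

0.53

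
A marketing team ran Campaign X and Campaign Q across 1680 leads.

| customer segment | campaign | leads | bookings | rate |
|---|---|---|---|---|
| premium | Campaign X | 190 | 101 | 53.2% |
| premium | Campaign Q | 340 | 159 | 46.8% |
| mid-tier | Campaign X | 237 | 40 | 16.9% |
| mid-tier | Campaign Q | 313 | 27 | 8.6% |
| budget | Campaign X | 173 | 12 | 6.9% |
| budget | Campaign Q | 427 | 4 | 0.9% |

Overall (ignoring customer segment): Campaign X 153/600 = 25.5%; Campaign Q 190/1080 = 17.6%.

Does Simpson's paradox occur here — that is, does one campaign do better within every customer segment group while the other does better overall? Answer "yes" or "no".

no

Within each customer segment level (premium 53.2% vs 46.8%; mid-tier 16.9% vs 8.6%; budget 6.9% vs 0.9%), Campaign X has the higher rate every time. Pooled: 25.5% vs 17.6% — Campaign X has the higher rate overall. They agree.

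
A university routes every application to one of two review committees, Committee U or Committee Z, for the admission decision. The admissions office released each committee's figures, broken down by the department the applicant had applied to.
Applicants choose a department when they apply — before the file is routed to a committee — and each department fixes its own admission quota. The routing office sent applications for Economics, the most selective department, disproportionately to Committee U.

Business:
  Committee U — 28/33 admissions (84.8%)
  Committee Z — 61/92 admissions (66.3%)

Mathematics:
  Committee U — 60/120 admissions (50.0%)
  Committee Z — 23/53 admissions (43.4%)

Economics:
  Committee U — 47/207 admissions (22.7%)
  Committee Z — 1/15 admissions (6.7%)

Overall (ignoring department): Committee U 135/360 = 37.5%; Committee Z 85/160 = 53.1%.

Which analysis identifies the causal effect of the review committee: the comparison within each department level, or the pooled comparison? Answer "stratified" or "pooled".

The imbalance in department arose from how applicants were allocated, not from anything the review committee did; and department independently affects the outcome. The pooled gap is confounded — condition on department.
Within each level — Business: 84.8% vs 66.3%; Mathematics: 50.0% vs 43.4%; Economics: 22.7% vs 6.7% — Committee U is higher every time.

stratified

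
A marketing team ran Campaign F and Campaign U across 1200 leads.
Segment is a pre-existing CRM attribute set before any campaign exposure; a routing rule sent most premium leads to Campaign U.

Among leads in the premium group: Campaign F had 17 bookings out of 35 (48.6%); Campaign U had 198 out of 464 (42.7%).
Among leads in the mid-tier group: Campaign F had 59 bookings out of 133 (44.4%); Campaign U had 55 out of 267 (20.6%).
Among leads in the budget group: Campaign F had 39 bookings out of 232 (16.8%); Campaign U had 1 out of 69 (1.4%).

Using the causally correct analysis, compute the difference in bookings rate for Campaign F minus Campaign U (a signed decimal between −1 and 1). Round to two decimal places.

Customer segment satisfies the back-door criterion: it is not a descendant of the campaign, and it blocks the spurious path from campaign to outcome. Adjusting for it (i.e., using the within-customer segment rates) gives the causal effect.
Adjusting over the population distribution of customer segment: 0.416·(0.486−0.427) + 0.333·(0.444−0.206) + 0.251·(0.168−0.014) = +0.142.

+0.14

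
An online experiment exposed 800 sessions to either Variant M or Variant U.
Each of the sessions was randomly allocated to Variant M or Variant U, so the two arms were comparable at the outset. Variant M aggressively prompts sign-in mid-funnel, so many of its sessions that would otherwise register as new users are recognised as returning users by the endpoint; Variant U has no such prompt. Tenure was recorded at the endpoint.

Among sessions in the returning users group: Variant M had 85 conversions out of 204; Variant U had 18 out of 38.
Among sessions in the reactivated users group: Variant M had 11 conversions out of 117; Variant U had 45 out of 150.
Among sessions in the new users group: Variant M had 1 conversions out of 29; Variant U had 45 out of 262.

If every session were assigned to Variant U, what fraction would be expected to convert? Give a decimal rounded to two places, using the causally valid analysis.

0.24

User tenure lies on the pathway variant → user tenure → outcome, so adjusting for it blocks the indirect effect. For the total causal effect of variant, use the unadjusted pooled rates.
So P(outcome | do(Variant U)) is just the pooled rate for Variant U: 108/450 = 0.240.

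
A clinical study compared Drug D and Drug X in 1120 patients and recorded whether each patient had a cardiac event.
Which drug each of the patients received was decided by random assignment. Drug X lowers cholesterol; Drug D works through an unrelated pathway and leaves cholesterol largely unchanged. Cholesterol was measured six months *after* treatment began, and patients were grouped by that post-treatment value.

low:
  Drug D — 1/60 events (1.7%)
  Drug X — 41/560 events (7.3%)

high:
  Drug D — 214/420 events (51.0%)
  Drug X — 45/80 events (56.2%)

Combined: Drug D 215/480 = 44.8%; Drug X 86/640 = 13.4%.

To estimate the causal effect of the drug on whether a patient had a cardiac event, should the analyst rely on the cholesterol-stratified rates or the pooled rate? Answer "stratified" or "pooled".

pooled

The stratified and pooled comparisons disagree (Drug D wins within each cholesterol; Drug X wins overall), so the answer turns on the causal role of cholesterol.
Cholesterol is recorded after the drug and is itself shifted by it — it sits on the causal path from drug to outcome. Conditioning on a mediator would strip out part of the effect we want; the pooled comparison gives the total causal effect.
Pooled: Drug D 44.8% vs Drug X 13.4%; Drug X is lower overall.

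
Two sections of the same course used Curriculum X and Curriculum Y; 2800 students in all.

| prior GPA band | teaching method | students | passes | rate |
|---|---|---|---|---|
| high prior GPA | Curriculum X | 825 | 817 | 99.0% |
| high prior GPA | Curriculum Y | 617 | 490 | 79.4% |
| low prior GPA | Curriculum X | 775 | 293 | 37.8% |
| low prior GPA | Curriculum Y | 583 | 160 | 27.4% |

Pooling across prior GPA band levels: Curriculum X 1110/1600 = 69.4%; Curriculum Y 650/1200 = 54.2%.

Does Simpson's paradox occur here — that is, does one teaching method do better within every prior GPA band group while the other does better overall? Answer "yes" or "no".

no

Within each prior GPA band level (high prior GPA 99.0% vs 79.4%; low prior GPA 37.8% vs 27.4%), Curriculum X has the higher rate every time. Pooled: 69.4% vs 54.2% — Curriculum X has the higher rate overall. They agree.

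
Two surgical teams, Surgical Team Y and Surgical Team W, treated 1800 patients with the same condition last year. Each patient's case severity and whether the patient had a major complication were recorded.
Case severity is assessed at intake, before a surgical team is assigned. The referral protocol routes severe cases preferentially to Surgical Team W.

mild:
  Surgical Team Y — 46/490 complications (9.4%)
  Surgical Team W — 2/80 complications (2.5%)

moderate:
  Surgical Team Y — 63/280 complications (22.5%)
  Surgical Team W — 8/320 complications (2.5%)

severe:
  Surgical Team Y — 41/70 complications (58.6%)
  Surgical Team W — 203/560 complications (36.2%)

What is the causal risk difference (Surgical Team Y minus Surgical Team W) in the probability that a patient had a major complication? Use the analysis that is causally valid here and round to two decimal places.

Surgical Team W is lower inside every case severity stratum but Surgical Team Y is lower in aggregate. Whether to stratify depends on how case severity relates to the surgical team.
The imbalance in case severity arose from how patients were allocated, not from anything the surgical team did; and case severity independently affects the outcome. The pooled gap is confounded — condition on case severity.
Adjusting over the population distribution of case severity: 0.317·(0.094−0.025) + 0.333·(0.225−0.025) + 0.350·(0.586−0.362) = +0.167.

+0.17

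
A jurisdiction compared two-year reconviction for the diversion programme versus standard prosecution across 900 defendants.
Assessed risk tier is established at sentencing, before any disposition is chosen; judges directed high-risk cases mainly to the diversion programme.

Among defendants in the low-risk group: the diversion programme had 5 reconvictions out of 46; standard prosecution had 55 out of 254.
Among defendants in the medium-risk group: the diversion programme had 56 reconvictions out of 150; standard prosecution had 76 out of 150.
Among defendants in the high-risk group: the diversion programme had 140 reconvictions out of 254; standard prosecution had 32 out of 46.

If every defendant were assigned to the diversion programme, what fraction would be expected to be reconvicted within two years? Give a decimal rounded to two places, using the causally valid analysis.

0.34

Nothing the disposition does changes assessed risk tier; the imbalance is an allocation artefact. With assessed risk tier also predicting the outcome, the pooled figure is confounded, and the within-stratum comparison is the causal one.
Standardising the diversion programme to the population assessed risk tier mix: 0.333·5/46 + 0.333·56/150 + 0.333·140/254 = 0.344.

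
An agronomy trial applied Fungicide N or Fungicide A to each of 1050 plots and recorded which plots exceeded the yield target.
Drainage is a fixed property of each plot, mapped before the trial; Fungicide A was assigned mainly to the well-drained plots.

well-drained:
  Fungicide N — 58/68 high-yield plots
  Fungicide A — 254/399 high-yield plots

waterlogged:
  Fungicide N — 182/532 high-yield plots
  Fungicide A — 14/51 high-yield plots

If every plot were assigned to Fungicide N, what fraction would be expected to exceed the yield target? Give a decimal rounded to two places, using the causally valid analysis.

The stratified and pooled comparisons disagree (Fungicide N wins within each field drainage; Fungicide A wins overall), so the answer turns on the causal role of field drainage.
Field drainage is set before the fungicide has any effect — it is not caused by the fungicide — and it independently drives the outcome. That makes it a confounder, so the causal comparison is within field drainage levels.
Standardising Fungicide N to the population field drainage mix: 0.445·58/68 + 0.555·182/532 = 0.569.

0.57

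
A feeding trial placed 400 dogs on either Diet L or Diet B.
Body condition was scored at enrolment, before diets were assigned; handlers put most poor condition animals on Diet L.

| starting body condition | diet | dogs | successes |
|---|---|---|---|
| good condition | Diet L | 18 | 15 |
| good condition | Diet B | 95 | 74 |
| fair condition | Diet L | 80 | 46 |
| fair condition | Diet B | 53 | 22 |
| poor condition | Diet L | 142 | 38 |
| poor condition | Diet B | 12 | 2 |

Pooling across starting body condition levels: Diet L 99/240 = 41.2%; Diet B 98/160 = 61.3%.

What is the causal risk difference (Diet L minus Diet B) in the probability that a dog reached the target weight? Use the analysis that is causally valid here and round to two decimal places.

+0.11

Nothing the diet does changes starting body condition; the imbalance is an allocation artefact. With starting body condition also predicting the outcome, the pooled figure is confounded, and the within-stratum comparison is the causal one.
Adjusting over the population distribution of starting body condition: 0.282·(0.833−0.779) + 0.333·(0.575−0.415) + 0.385·(0.268−0.167) = +0.107.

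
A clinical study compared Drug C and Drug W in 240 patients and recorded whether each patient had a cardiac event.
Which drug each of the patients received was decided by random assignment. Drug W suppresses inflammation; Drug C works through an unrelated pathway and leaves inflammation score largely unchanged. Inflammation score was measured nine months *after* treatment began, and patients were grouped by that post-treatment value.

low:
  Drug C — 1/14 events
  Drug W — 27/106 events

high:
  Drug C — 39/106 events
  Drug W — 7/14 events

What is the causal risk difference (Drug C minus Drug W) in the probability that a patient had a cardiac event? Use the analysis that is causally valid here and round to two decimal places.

+0.05

Inflammation score here is a post-treatment variable shaped by the drug; conditioning on it would introduce bias rather than remove it. The overall comparison is the causal one.
The causal difference is the pooled difference: 0.333 − 0.283 = +0.050.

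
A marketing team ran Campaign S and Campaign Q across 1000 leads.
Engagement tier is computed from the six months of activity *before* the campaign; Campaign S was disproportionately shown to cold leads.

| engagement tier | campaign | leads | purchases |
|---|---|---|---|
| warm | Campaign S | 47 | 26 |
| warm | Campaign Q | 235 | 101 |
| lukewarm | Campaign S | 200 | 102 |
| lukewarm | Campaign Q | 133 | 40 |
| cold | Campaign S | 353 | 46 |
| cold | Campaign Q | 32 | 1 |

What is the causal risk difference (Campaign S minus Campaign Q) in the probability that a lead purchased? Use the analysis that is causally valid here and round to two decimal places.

Within every engagement tier level Campaign S has the higher rate, yet pooled Campaign Q does — Simpson's reversal.
Engagement tier satisfies the back-door criterion: it is not a descendant of the campaign, and it blocks the spurious path from campaign to outcome. Adjusting for it (i.e., using the within-engagement tier rates) gives the causal effect.
Adjusting over the population distribution of engagement tier: 0.282·(0.553−0.430) + 0.333·(0.510−0.301) + 0.385·(0.130−0.031) = +0.143.

+0.14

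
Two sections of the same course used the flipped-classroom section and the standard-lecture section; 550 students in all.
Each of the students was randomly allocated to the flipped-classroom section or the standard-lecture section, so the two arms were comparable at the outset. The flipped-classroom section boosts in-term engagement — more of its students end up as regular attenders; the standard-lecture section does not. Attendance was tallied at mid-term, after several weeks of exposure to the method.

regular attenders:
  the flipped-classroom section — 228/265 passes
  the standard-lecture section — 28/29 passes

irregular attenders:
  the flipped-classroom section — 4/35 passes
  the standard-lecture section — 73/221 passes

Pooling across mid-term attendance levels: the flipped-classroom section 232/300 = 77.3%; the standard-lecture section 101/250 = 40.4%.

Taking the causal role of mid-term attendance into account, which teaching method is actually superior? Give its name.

the flipped-classroom section

The stratified and pooled comparisons disagree (the standard-lecture section wins within each mid-term attendance; the flipped-classroom section wins overall), so the answer turns on the causal role of mid-term attendance.
Mid-term attendance here is a post-treatment variable shaped by the teaching method; conditioning on it would introduce bias rather than remove it. The overall comparison is the causal one.
Pooled: the flipped-classroom section 77.3% vs the standard-lecture section 40.4%; the flipped-classroom section is higher overall.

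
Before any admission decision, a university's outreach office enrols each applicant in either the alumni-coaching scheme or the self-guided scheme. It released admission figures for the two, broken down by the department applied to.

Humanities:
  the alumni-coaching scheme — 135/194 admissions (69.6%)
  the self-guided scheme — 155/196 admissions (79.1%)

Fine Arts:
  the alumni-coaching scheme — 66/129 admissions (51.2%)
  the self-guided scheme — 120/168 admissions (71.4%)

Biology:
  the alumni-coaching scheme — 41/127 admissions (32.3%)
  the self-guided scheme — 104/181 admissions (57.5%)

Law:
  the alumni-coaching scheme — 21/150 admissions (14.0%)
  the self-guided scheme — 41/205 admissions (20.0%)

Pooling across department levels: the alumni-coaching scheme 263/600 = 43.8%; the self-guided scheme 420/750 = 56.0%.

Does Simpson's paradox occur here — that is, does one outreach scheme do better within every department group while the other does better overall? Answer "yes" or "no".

no

Within each department level (Humanities 69.6% vs 79.1%; Fine Arts 51.2% vs 71.4%; Biology 32.3% vs 57.5%; Law 14.0% vs 20.0%), the self-guided scheme has the higher rate every time. Pooled: 43.8% vs 56.0% — the self-guided scheme has the higher rate overall. They agree.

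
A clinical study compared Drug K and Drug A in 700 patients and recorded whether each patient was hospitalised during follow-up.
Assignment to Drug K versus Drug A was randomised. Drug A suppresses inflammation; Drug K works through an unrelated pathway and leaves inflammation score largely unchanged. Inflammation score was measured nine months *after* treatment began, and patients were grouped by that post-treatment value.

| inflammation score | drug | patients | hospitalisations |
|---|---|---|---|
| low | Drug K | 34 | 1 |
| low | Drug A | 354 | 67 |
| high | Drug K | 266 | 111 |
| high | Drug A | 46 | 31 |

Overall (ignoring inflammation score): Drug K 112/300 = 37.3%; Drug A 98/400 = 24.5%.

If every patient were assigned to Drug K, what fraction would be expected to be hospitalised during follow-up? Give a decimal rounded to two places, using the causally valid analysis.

0.37

Inflammation score here is a post-treatment variable shaped by the drug; conditioning on it would introduce bias rather than remove it. The overall comparison is the causal one.
So P(outcome | do(Drug K)) is just the pooled rate for Drug K: 112/300 = 0.373.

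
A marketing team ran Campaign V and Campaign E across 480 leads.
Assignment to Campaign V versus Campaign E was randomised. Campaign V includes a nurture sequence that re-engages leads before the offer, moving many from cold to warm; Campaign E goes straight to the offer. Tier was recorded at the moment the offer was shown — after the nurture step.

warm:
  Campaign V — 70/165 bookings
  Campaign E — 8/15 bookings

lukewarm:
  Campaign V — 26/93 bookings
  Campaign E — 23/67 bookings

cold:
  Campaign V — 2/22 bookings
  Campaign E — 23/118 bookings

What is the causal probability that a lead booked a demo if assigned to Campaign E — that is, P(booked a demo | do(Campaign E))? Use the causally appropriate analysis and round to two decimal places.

Engagement tier is recorded after the campaign and is itself shifted by it — it sits on the causal path from campaign to outcome. Conditioning on a mediator would strip out part of the effect we want; the pooled comparison gives the total causal effect.
So P(outcome | do(Campaign E)) is just the pooled rate for Campaign E: 54/200 = 0.270.

0.27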